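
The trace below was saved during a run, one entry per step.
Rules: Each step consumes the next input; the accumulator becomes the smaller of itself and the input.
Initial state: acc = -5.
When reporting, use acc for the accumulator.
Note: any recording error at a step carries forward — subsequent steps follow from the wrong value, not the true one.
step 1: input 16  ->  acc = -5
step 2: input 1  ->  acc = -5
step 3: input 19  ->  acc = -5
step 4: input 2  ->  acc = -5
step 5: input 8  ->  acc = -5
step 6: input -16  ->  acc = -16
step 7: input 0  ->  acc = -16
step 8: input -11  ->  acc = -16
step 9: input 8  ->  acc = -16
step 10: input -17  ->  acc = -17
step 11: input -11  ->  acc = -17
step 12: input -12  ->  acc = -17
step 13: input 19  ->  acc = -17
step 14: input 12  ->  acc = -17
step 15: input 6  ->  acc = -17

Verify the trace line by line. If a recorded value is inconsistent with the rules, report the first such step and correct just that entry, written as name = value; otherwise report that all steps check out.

no error

1. acc = min(-5, 16) = -5 (exactly as logged)
2. acc = min(-5, 1) = -5 (no discrepancy)
3. acc = min(-5, 19) = -5 (no discrepancy)
4. acc = min(-5, 2) = -5 (no discrepancy)
5. acc = min(-5, 8) = -5 (consistent with the trace)
6. acc = min(-5, -16) = -16 (same as recorded)
7. acc = min(-16, 0) = -16 (no discrepancy)
8. acc = min(-16, -11) = -16 (matches)
9. acc = min(-16, 8) = -16 (checks out)
10. acc = min(-16, -17) = -17 (no discrepancy)
11. acc = min(-17, -11) = -17 (checks out)
12. acc = min(-17, -12) = -17 (consistent with the trace)
13. acc = min(-17, 19) = -17 (no discrepancy)
14. acc = min(-17, 12) = -17 (consistent with the trace)
15. acc = min(-17, 6) = -17 (exactly as logged)
All entries verified; no error found.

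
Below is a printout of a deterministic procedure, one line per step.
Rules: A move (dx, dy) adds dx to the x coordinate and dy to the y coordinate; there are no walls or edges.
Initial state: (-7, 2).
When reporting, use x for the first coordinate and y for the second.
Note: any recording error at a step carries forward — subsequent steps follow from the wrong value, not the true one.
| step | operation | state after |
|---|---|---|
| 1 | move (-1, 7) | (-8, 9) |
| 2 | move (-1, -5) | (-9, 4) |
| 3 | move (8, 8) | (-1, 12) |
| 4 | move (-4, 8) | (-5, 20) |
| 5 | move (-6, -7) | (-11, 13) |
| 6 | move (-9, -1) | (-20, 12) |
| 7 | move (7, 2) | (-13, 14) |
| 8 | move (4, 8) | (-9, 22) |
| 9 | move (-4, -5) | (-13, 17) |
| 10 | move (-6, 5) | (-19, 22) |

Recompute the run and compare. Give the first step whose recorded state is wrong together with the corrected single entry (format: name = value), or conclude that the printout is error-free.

no error

step 1: x = -7 + (-1) = -8, y = 2 + (7) = 9 -> agrees with the printout
step 2: x = -8 + (-1) = -9, y = 9 + (-5) = 4 -> exactly as logged
step 3: x = -9 + (8) = -1, y = 4 + (8) = 12 -> confirmed correct
step 4: x = -1 + (-4) = -5, y = 12 + (8) = 20 -> no discrepancy
step 5: x = -5 + (-6) = -11, y = 20 + (-7) = 13 -> verified
step 6: x = -11 + (-9) = -20, y = 13 + (-1) = 12 -> agrees with the printout
step 7: x = -20 + (7) = -13, y = 12 + (2) = 14 -> verified
step 8: x = -13 + (4) = -9, y = 14 + (8) = 22 -> same as recorded
step 9: x = -9 + (-4) = -13, y = 22 + (-5) = 17 -> no discrepancy
step 10: x = -13 + (-6) = -19, y = 17 + (5) = 22 -> no discrepancy
No step deviates from the rules.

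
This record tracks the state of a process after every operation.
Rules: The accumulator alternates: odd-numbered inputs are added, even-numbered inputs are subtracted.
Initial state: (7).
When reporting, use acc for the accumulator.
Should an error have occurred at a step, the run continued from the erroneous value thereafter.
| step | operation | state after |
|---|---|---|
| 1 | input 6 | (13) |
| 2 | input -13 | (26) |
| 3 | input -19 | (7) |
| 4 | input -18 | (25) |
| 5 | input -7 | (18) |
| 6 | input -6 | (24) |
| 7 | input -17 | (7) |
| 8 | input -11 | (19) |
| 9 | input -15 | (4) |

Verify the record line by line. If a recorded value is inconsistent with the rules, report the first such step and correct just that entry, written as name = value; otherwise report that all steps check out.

step 8, acc = 18

step 1: acc = 7 + 6 = 13 -> confirmed correct
step 2: acc = 13 - -13 = 26 -> in agreement
step 3: acc = 26 + -19 = 7 -> in agreement
step 4: acc = 7 - -18 = 25 -> verified
step 5: acc = 25 + -7 = 18 -> checks out
step 6: acc = 18 - -6 = 24 -> confirmed correct
step 7: acc = 24 + -17 = 7 -> matches
step 8: acc = 7 - -11 = 18 -> the record disagrees here
Step 8 is the first one off; corrected, acc = 18.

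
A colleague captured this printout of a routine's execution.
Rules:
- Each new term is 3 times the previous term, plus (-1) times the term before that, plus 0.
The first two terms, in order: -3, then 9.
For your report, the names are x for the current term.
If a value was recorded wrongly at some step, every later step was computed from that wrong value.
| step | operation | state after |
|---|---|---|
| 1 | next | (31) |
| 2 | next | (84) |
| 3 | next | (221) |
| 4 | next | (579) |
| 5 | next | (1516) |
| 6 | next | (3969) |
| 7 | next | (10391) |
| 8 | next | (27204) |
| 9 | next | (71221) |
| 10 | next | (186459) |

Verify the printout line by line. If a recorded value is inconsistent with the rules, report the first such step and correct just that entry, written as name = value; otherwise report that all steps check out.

step 1: x = 3*(9) + (-1)*(-3) + (0) = 30 -> first mismatch against the printout
First deviation found at step 1; the corrected entry is x = 30.

step 1, x = 30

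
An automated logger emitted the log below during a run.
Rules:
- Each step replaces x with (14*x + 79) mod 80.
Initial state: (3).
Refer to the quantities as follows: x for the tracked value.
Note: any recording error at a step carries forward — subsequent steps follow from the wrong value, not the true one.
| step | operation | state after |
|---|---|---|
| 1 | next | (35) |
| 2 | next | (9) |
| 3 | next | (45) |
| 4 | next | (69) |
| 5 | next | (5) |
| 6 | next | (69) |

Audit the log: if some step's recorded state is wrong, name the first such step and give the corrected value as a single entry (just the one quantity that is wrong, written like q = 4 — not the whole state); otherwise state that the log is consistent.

Step 1: x = (14*3 + 79) mod 80 = 41 — the recorded entry deviates here.
So the first discrepancy is step 1, where the right value is x = 41.

step 1, x = 41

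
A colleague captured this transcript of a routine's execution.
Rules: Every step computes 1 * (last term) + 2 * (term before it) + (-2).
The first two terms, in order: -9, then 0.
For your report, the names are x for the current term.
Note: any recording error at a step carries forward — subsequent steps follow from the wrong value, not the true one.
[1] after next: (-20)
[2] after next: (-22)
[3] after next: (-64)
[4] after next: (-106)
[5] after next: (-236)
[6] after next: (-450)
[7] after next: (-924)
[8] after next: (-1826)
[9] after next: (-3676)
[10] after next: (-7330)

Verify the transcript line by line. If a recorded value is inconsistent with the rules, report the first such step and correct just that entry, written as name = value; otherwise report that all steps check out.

step 4, x = -110

step 1: x = 1*(0) + (2)*(-9) + (-2) = -20 -> no discrepancy
step 2: x = 1*(-20) + (2)*(0) + (-2) = -22 -> verified
step 3: x = 1*(-22) + (2)*(-20) + (-2) = -64 -> confirmed correct
step 4: x = 1*(-64) + (2)*(-22) + (-2) = -110 -> the transcript has a different value
Conclusion: step 4 carries the first error; the entry should be x = -110.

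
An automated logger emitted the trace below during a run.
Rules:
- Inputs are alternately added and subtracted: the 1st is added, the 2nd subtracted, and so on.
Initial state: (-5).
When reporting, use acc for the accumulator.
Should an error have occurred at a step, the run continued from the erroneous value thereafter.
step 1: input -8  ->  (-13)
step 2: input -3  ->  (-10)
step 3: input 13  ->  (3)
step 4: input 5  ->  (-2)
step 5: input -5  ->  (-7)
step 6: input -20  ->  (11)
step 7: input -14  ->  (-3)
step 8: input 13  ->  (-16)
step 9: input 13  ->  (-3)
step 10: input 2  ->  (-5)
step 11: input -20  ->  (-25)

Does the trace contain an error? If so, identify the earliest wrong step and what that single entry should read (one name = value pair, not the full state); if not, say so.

step 6, acc = 13

Recomputing the run from the initial state:
step 1: acc = -13
step 2: acc = -10
step 3: acc = 3
step 4: acc = -2
step 5: acc = -7
step 6: acc = 13
step 7: acc = -1
step 8: acc = -14
step 9: acc = -1
step 10: acc = -3
step 11: acc = -23
The first disagreement with the trace is at step 6, where the value should be acc = 13.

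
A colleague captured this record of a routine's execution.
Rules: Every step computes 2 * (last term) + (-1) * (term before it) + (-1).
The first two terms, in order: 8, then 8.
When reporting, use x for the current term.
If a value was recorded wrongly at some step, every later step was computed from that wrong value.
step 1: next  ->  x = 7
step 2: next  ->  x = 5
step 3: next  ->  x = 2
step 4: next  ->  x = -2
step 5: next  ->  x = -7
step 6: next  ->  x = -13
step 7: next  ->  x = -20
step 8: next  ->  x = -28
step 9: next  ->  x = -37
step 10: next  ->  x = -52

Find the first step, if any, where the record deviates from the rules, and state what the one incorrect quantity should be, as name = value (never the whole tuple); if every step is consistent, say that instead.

step 10, x = -47

Step 1: x = 2*(8) + (-1)*(8) + (-1) = 7 — no discrepancy.
Step 2: x = 2*(7) + (-1)*(8) + (-1) = 5 — agrees with the record.
Step 3: x = 2*(5) + (-1)*(7) + (-1) = 2 — agrees with the record.
Step 4: x = 2*(2) + (-1)*(5) + (-1) = -2 — no discrepancy.
Step 5: x = 2*(-2) + (-1)*(2) + (-1) = -7 — same as recorded.
Step 6: x = 2*(-7) + (-1)*(-2) + (-1) = -13 — checks out.
Step 7: x = 2*(-13) + (-1)*(-7) + (-1) = -20 — same as recorded.
Step 8: x = 2*(-20) + (-1)*(-13) + (-1) = -28 — same as recorded.
Step 9: x = 2*(-28) + (-1)*(-20) + (-1) = -37 — no discrepancy.
Step 10: x = 2*(-37) + (-1)*(-28) + (-1) = -47 — this is not what the record shows.
The earliest wrong entry is at step 10: it should read x = -47.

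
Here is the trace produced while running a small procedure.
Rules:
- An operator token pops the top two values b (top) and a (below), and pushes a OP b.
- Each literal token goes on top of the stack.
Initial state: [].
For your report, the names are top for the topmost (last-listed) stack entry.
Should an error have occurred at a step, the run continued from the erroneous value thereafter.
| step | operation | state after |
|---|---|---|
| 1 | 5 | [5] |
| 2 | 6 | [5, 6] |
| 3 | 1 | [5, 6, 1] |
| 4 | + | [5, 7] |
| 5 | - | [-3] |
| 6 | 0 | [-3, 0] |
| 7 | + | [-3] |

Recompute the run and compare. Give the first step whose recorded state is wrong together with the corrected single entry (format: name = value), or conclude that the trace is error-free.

step 1: push 5: top = 5 -> checks out
step 2: push 6: top = 6 -> exactly as logged
step 3: push 1: top = 1 -> consistent with the trace
step 4: 6 + 1 = 7 -> checks out
step 5: 5 - 7 = -2 -> the trace has a different value
The earliest wrong entry is at step 5: it should read top = -2.

step 5, top = -2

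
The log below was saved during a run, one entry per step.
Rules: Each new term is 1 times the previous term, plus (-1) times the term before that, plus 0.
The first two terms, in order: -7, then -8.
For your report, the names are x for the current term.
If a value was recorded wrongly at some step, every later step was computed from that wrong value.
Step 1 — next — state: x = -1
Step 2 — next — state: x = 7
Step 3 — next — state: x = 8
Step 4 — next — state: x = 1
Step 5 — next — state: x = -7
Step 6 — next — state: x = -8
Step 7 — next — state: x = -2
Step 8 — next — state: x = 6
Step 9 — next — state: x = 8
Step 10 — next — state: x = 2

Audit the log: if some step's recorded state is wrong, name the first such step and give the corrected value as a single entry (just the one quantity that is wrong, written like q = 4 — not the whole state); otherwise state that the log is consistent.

step 7, x = -1

Step 1: x = 1*(-8) + (-1)*(-7) + (0) = -1 — exactly as logged.
Step 2: x = 1*(-1) + (-1)*(-8) + (0) = 7 — verified.
Step 3: x = 1*(7) + (-1)*(-1) + (0) = 8 — consistent with the log.
Step 4: x = 1*(8) + (-1)*(7) + (0) = 1 — exactly as logged.
Step 5: x = 1*(1) + (-1)*(8) + (0) = -7 — checks out.
Step 6: x = 1*(-7) + (-1)*(1) + (0) = -8 — in agreement.
Step 7: x = 1*(-8) + (-1)*(-7) + (0) = -1 — the log has a different value.
The earliest wrong entry is at step 7: it should read x = -1.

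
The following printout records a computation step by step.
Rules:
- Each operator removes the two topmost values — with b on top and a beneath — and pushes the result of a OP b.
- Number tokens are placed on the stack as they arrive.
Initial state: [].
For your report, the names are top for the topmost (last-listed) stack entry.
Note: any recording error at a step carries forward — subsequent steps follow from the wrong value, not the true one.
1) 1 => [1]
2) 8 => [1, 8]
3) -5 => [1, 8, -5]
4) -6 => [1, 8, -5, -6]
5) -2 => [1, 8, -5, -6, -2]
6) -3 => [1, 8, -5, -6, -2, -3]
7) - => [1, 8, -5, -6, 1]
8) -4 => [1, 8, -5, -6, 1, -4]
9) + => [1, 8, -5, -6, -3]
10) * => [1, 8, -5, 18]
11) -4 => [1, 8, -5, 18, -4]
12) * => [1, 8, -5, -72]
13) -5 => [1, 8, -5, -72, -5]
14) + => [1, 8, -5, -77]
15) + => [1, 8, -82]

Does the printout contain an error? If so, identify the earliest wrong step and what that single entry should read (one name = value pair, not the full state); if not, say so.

no error

1. push 1: top = 1 (checks out)
2. push 8: top = 8 (exactly as logged)
3. push -5: top = -5 (agrees with the printout)
4. push -6: top = -6 (consistent with the printout)
5. push -2: top = -2 (consistent with the printout)
6. push -3: top = -3 (confirmed correct)
7. -2 - -3 = 1 (verified)
8. push -4: top = -4 (in agreement)
9. 1 + -4 = -3 (same as recorded)
10. -6 * -3 = 18 (consistent with the printout)
11. push -4: top = -4 (consistent with the printout)
12. 18 * -4 = -72 (in agreement)
13. push -5: top = -5 (consistent with the printout)
14. -72 + -5 = -77 (in agreement)
15. -5 + -77 = -82 (checks out)
Every step is consistent.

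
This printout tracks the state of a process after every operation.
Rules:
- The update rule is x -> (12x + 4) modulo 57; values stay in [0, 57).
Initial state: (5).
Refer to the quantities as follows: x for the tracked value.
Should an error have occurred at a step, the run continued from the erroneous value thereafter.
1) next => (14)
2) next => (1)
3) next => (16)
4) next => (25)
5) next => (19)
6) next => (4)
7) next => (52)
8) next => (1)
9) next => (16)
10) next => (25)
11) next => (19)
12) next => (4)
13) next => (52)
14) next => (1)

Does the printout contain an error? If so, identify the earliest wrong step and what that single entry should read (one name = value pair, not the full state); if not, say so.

1. x = (12*5 + 4) mod 57 = 7 (the entry is off here)
So the first discrepancy is step 1, where the right value is x = 7.

step 1, x = 7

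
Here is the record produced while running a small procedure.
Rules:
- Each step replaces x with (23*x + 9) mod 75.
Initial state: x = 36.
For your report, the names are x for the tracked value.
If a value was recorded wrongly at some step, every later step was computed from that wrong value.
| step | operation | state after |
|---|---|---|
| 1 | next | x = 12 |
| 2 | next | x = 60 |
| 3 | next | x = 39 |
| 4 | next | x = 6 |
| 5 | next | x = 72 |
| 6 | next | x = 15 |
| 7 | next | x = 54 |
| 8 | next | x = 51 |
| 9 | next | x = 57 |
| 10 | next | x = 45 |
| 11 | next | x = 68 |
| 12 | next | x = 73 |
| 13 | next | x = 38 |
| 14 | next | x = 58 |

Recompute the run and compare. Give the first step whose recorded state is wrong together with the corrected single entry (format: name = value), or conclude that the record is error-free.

Recomputing the run from the initial state:
step 1: x = 12
step 2: x = 60
step 3: x = 39
step 4: x = 6
step 5: x = 72
step 6: x = 15
step 7: x = 54
step 8: x = 51
step 9: x = 57
step 10: x = 45
step 11: x = 69
step 12: x = 21
step 13: x = 42
step 14: x = 0
The first disagreement with the record is at step 11, where the value should be x = 69.

step 11, x = 69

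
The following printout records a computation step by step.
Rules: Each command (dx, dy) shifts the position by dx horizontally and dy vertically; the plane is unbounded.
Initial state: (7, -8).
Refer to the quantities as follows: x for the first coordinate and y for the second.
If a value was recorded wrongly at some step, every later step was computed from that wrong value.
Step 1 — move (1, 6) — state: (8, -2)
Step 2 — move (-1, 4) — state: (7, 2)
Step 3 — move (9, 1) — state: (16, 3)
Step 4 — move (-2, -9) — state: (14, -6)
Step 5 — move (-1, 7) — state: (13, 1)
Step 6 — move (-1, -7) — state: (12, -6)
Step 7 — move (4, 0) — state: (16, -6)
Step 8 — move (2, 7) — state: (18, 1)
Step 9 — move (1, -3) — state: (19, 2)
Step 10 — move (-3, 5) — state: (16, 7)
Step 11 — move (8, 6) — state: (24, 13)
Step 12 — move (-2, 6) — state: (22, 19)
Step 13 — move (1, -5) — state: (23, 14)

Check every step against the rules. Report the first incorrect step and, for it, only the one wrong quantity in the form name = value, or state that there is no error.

Step 1: x = 7 + (1) = 8, y = -8 + (6) = -2 — confirmed correct.
Step 2: x = 8 + (-1) = 7, y = -2 + (4) = 2 — in agreement.
Step 3: x = 7 + (9) = 16, y = 2 + (1) = 3 — agrees with the printout.
Step 4: x = 16 + (-2) = 14, y = 3 + (-9) = -6 — agrees with the printout.
Step 5: x = 14 + (-1) = 13, y = -6 + (7) = 1 — matches.
Step 6: x = 13 + (-1) = 12, y = 1 + (-7) = -6 — verified.
Step 7: x = 12 + (4) = 16, y = -6 + (0) = -6 — no discrepancy.
Step 8: x = 16 + (2) = 18, y = -6 + (7) = 1 — confirmed correct.
Step 9: x = 18 + (1) = 19, y = 1 + (-3) = -2 — this is not what the printout shows.
So the first discrepancy is step 9, where the right value is y = -2.

step 9, y = -2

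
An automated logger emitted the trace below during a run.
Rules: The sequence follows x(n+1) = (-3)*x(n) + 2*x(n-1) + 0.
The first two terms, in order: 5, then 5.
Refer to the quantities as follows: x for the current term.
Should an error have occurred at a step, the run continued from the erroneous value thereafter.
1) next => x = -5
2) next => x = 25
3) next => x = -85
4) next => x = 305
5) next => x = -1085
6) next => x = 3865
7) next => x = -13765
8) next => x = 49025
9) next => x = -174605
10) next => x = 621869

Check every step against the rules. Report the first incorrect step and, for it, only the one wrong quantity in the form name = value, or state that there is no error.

step 10, x = 621865

step 1: x = -3*(5) + (2)*(5) + (0) = -5 -> confirmed correct
step 2: x = -3*(-5) + (2)*(5) + (0) = 25 -> verified
step 3: x = -3*(25) + (2)*(-5) + (0) = -85 -> consistent with the trace
step 4: x = -3*(-85) + (2)*(25) + (0) = 305 -> exactly as logged
step 5: x = -3*(305) + (2)*(-85) + (0) = -1085 -> no discrepancy
step 6: x = -3*(-1085) + (2)*(305) + (0) = 3865 -> in agreement
step 7: x = -3*(3865) + (2)*(-1085) + (0) = -13765 -> confirmed correct
step 8: x = -3*(-13765) + (2)*(3865) + (0) = 49025 -> agrees with the trace
step 9: x = -3*(49025) + (2)*(-13765) + (0) = -174605 -> consistent with the trace
step 10: x = -3*(-174605) + (2)*(49025) + (0) = 621865 -> the recorded entry deviates here
So the first discrepancy is step 10, where the right value is x = 621865.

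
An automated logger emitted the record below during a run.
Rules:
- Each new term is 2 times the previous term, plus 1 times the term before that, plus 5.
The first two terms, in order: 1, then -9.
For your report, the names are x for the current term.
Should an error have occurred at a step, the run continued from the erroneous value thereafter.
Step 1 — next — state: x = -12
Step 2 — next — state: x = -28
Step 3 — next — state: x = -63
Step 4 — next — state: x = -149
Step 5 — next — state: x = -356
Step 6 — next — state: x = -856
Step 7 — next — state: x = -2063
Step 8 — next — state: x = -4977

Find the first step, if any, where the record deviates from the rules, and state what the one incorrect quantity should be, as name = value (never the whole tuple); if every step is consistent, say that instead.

no error

Recomputing the run from the initial state:
step 1: x = -12
step 2: x = -28
step 3: x = -63
step 4: x = -149
step 5: x = -356
step 6: x = -856
step 7: x = -2063
step 8: x = -4977
This matches the record at every step.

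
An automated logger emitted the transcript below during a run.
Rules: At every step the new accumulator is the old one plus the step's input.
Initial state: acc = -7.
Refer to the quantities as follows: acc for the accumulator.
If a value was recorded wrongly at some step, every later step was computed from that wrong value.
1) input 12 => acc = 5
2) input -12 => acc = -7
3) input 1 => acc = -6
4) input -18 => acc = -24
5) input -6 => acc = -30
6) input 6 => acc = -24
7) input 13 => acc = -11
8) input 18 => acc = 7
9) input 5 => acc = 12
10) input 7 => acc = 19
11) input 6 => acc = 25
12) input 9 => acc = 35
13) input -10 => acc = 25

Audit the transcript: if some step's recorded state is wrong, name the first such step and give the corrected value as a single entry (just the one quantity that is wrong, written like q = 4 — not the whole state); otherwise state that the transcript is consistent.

1. acc = -7 + 12 = 5 (confirmed correct)
2. acc = 5 + -12 = -7 (in agreement)
3. acc = -7 + 1 = -6 (verified)
4. acc = -6 + -18 = -24 (exactly as logged)
5. acc = -24 + -6 = -30 (confirmed correct)
6. acc = -30 + 6 = -24 (consistent with the transcript)
7. acc = -24 + 13 = -11 (agrees with the transcript)
8. acc = -11 + 18 = 7 (confirmed correct)
9. acc = 7 + 5 = 12 (matches)
10. acc = 12 + 7 = 19 (checks out)
11. acc = 19 + 6 = 25 (no discrepancy)
12. acc = 25 + 9 = 34 (the entry is off here)
The audit stops at step 12: the recorded entry is wrong and should be acc = 34.

step 12, acc = 34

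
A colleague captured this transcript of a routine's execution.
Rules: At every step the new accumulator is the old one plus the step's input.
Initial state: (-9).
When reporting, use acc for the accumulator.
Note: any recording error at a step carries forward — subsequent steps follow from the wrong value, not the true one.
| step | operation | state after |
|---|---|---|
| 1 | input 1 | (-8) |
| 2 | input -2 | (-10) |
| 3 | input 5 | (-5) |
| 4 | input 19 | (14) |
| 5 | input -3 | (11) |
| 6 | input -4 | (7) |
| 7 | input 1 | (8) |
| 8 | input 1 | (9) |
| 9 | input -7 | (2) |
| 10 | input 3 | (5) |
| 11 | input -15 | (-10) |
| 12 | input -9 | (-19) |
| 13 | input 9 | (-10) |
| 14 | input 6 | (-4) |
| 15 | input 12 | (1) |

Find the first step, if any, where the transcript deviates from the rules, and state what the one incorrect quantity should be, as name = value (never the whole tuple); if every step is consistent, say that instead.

step 15, acc = 8

step 1: acc = -9 + 1 = -8 -> verified
step 2: acc = -8 + -2 = -10 -> agrees with the transcript
step 3: acc = -10 + 5 = -5 -> same as recorded
step 4: acc = -5 + 19 = 14 -> no discrepancy
step 5: acc = 14 + -3 = 11 -> exactly as logged
step 6: acc = 11 + -4 = 7 -> confirmed correct
step 7: acc = 7 + 1 = 8 -> in agreement
step 8: acc = 8 + 1 = 9 -> no discrepancy
step 9: acc = 9 + -7 = 2 -> checks out
step 10: acc = 2 + 3 = 5 -> agrees with the transcript
step 11: acc = 5 + -15 = -10 -> consistent with the transcript
step 12: acc = -10 + -9 = -19 -> checks out
step 13: acc = -19 + 9 = -10 -> verified
step 14: acc = -10 + 6 = -4 -> no discrepancy
step 15: acc = -4 + 12 = 8 -> a discrepancy with the transcript
The earliest wrong entry is at step 15: it should read acc = 8.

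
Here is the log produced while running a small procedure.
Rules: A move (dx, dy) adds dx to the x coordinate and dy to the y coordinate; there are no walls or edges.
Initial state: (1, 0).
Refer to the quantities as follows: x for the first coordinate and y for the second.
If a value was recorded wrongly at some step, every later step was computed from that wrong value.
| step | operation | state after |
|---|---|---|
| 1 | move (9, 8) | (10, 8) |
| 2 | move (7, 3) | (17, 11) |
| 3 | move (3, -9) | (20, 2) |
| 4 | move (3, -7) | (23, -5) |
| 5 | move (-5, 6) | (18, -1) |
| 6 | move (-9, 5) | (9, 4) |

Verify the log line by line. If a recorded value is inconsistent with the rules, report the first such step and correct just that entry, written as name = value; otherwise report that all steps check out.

step 5, y = 1

Step 1: x = 1 + (9) = 10, y = 0 + (8) = 8 — no discrepancy.
Step 2: x = 10 + (7) = 17, y = 8 + (3) = 11 — agrees with the log.
Step 3: x = 17 + (3) = 20, y = 11 + (-9) = 2 — checks out.
Step 4: x = 20 + (3) = 23, y = 2 + (-7) = -5 — verified.
Step 5: x = 23 + (-5) = 18, y = -5 + (6) = 1 — this is not what the log shows.
The earliest wrong entry is at step 5: it should read y = 1.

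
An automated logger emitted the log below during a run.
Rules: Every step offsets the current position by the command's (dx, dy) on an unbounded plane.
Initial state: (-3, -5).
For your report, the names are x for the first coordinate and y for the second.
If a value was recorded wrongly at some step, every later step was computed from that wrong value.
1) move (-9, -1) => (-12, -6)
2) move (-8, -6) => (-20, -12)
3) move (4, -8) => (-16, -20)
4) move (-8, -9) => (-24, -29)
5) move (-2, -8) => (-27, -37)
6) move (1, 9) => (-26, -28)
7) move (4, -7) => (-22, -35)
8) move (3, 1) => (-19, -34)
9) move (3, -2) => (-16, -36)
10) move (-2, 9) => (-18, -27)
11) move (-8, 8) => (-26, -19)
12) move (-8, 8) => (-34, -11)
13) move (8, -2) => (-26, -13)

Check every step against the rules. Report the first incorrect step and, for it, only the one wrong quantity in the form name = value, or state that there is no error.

1. x = -3 + (-9) = -12, y = -5 + (-1) = -6 (no discrepancy)
2. x = -12 + (-8) = -20, y = -6 + (-6) = -12 (no discrepancy)
3. x = -20 + (4) = -16, y = -12 + (-8) = -20 (agrees with the log)
4. x = -16 + (-8) = -24, y = -20 + (-9) = -29 (checks out)
5. x = -24 + (-2) = -26, y = -29 + (-8) = -37 (the recorded entry deviates here)
Step 5 is the first one off; corrected, x = -26.

step 5, x = -26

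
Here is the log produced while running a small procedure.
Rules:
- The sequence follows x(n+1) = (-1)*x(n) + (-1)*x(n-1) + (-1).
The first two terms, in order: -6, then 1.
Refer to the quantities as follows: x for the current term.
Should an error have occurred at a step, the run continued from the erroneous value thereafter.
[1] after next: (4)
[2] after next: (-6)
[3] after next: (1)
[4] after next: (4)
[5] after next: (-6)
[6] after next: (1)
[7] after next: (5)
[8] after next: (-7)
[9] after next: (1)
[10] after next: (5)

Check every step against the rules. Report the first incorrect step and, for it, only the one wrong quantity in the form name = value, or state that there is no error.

step 7, x = 4

Recomputing the run from the initial state:
step 1: x = 4
step 2: x = -6
step 3: x = 1
step 4: x = 4
step 5: x = -6
step 6: x = 1
step 7: x = 4
step 8: x = -6
step 9: x = 1
step 10: x = 4
The first disagreement with the log is at step 7, where the value should be x = 4.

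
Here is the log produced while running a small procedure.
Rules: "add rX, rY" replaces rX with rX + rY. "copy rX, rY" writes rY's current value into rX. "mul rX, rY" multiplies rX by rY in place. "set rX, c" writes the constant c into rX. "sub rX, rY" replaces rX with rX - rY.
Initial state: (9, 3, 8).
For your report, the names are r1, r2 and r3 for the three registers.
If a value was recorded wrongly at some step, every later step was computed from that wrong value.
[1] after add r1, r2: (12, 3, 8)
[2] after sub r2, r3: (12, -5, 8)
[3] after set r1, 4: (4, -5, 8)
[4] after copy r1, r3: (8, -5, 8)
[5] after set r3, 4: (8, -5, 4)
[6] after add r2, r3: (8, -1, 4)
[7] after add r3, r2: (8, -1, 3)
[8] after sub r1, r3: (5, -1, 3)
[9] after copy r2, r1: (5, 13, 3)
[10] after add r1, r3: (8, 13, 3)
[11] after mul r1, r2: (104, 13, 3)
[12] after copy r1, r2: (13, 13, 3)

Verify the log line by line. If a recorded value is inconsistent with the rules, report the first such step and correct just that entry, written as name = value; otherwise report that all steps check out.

step 9, r2 = 5

1. r1 = 9 + 3 = 12 (same as recorded)
2. r2 = 3 - 8 = -5 (confirmed correct)
3. r1 = 4 (no discrepancy)
4. r1 = 8 (checks out)
5. r3 = 4 (no discrepancy)
6. r2 = -5 + 4 = -1 (matches)
7. r3 = 4 + -1 = 3 (checks out)
8. r1 = 8 - 3 = 5 (confirmed correct)
9. r2 = 5 (the recorded entry deviates here)
Conclusion: step 9 carries the first error; the entry should be r2 = 5.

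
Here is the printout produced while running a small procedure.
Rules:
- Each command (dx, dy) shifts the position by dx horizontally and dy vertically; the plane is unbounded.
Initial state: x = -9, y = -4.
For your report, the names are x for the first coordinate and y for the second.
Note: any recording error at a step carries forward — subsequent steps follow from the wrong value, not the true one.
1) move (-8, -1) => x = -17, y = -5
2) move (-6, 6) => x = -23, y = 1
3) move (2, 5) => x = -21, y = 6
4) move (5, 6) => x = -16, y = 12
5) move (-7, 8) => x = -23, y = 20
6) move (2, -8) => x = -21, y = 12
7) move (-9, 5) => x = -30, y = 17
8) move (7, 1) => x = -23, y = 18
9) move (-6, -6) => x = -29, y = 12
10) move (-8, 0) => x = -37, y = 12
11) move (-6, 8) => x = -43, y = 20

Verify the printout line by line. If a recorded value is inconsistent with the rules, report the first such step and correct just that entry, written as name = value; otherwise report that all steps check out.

no error

Recomputing the run from the initial state:
step 1: x = -17, y = -5
step 2: x = -23, y = 1
step 3: x = -21, y = 6
step 4: x = -16, y = 12
step 5: x = -23, y = 20
step 6: x = -21, y = 12
step 7: x = -30, y = 17
step 8: x = -23, y = 18
step 9: x = -29, y = 12
step 10: x = -37, y = 12
step 11: x = -43, y = 20
This matches the printout at every step.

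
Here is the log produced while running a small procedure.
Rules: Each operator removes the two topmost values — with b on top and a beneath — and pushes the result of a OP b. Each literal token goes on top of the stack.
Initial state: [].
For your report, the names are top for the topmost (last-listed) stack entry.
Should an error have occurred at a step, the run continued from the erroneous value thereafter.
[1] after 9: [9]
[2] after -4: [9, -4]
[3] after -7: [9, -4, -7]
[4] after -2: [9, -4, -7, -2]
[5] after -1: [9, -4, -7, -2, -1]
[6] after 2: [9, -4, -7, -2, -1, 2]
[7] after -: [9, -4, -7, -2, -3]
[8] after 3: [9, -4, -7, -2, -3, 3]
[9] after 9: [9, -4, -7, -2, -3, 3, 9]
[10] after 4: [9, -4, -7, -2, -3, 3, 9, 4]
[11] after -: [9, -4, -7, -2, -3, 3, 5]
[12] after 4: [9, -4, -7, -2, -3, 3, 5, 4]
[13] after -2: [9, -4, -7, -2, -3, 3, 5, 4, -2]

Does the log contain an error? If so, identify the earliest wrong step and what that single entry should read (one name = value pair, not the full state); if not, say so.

no error

1. push 9: top = 9 (consistent with the log)
2. push -4: top = -4 (no discrepancy)
3. push -7: top = -7 (same as recorded)
4. push -2: top = -2 (confirmed correct)
5. push -1: top = -1 (matches)
6. push 2: top = 2 (in agreement)
7. -1 - 2 = -3 (consistent with the log)
8. push 3: top = 3 (same as recorded)
9. push 9: top = 9 (agrees with the log)
10. push 4: top = 4 (checks out)
11. 9 - 4 = 5 (agrees with the log)
12. push 4: top = 4 (checks out)
13. push -2: top = -2 (exactly as logged)
The whole run recomputes cleanly — no discrepancies.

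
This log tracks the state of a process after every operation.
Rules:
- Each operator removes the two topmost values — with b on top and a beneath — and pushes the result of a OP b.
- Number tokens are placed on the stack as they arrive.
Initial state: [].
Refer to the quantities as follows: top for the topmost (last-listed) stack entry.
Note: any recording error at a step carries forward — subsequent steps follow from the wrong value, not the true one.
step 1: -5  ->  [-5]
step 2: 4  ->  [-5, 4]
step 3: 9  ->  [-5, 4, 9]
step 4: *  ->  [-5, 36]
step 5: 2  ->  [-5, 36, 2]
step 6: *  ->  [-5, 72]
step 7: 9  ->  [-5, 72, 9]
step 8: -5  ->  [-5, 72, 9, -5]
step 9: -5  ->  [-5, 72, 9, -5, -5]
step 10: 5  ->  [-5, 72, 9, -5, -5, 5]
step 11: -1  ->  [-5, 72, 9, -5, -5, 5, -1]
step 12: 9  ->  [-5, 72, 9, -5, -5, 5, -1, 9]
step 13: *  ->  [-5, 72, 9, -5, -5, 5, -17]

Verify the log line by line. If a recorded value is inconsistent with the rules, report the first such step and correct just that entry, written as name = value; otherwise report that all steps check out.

Recomputing the run from the initial state:
step 1: [-5]
step 2: [-5, 4]
step 3: [-5, 4, 9]
step 4: [-5, 36]
step 5: [-5, 36, 2]
step 6: [-5, 72]
step 7: [-5, 72, 9]
step 8: [-5, 72, 9, -5]
step 9: [-5, 72, 9, -5, -5]
step 10: [-5, 72, 9, -5, -5, 5]
step 11: [-5, 72, 9, -5, -5, 5, -1]
step 12: [-5, 72, 9, -5, -5, 5, -1, 9]
step 13: [-5, 72, 9, -5, -5, 5, -9]
The first disagreement with the log is at step 13, where the value should be top = -9.

step 13, top = -9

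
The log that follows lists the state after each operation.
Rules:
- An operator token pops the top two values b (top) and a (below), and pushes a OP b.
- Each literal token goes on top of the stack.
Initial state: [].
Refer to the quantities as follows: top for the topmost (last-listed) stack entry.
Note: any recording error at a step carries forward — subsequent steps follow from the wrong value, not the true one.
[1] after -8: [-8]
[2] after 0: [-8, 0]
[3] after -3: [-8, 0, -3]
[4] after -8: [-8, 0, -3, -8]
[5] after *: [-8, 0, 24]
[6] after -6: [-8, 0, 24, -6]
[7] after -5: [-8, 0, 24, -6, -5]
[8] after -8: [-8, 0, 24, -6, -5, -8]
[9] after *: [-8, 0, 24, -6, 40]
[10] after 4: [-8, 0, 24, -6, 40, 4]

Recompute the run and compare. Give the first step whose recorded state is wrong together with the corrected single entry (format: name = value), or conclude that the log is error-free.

no error

step 1: push -8: top = -8 -> confirmed correct
step 2: push 0: top = 0 -> same as recorded
step 3: push -3: top = -3 -> in agreement
step 4: push -8: top = -8 -> in agreement
step 5: -3 * -8 = 24 -> agrees with the log
step 6: push -6: top = -6 -> verified
step 7: push -5: top = -5 -> matches
step 8: push -8: top = -8 -> consistent with the log
step 9: -5 * -8 = 40 -> matches
step 10: push 4: top = 4 -> same as recorded
All entries verified; no error found.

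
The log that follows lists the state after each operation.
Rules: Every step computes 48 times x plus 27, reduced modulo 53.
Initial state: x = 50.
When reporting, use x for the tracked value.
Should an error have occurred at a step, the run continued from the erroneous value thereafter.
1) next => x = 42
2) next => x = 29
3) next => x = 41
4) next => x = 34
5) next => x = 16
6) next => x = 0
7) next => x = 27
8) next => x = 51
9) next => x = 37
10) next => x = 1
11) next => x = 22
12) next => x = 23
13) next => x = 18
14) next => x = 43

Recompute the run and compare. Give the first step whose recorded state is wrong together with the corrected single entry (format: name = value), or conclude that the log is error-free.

Recomputing the run from the initial state:
step 1: x = 42
step 2: x = 29
step 3: x = 41
step 4: x = 34
step 5: x = 16
step 6: x = 0
step 7: x = 27
step 8: x = 51
step 9: x = 37
step 10: x = 1
step 11: x = 22
step 12: x = 23
step 13: x = 18
step 14: x = 43
This matches the log at every step.

no error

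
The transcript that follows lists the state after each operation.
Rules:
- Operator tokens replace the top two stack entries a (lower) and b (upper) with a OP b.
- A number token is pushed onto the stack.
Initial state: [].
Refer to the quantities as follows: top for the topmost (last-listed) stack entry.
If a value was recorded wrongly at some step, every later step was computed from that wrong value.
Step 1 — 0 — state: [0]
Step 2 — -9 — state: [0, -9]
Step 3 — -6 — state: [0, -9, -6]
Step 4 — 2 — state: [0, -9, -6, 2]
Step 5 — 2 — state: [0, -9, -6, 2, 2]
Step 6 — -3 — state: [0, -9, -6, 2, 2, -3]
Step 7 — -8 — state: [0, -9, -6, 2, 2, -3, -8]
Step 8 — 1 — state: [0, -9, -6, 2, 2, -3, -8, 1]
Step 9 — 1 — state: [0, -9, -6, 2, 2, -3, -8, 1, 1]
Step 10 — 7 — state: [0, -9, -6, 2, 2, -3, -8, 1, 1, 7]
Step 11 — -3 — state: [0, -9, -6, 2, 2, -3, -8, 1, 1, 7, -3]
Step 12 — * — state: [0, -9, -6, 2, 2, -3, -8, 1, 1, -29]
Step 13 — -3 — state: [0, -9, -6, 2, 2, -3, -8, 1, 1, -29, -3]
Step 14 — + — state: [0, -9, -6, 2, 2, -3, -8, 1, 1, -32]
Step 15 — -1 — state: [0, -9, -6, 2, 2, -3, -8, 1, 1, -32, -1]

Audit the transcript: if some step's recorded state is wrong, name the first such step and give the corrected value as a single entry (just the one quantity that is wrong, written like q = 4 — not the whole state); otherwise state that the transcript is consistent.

Recomputing the run from the initial state:
step 1: [0]
step 2: [0, -9]
step 3: [0, -9, -6]
step 4: [0, -9, -6, 2]
step 5: [0, -9, -6, 2, 2]
step 6: [0, -9, -6, 2, 2, -3]
step 7: [0, -9, -6, 2, 2, -3, -8]
step 8: [0, -9, -6, 2, 2, -3, -8, 1]
step 9: [0, -9, -6, 2, 2, -3, -8, 1, 1]
step 10: [0, -9, -6, 2, 2, -3, -8, 1, 1, 7]
step 11: [0, -9, -6, 2, 2, -3, -8, 1, 1, 7, -3]
step 12: [0, -9, -6, 2, 2, -3, -8, 1, 1, -21]
step 13: [0, -9, -6, 2, 2, -3, -8, 1, 1, -21, -3]
step 14: [0, -9, -6, 2, 2, -3, -8, 1, 1, -24]
step 15: [0, -9, -6, 2, 2, -3, -8, 1, 1, -24, -1]
The first disagreement with the transcript is at step 12, where the value should be top = -21.

step 12, top = -21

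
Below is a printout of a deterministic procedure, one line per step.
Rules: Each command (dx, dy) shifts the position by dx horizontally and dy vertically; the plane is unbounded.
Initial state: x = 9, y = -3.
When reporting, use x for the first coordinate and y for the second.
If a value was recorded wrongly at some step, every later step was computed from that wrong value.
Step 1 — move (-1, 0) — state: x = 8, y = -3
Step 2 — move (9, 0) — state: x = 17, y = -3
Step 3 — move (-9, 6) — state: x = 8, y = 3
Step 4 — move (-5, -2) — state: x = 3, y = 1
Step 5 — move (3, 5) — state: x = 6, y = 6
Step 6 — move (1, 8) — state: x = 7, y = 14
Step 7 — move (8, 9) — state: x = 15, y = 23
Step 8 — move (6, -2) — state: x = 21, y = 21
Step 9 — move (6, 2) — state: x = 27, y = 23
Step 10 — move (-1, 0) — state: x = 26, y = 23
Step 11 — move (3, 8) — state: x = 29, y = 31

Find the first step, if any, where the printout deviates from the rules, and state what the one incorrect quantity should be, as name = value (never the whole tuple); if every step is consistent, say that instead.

no error

step 1: x = 9 + (-1) = 8, y = -3 + (0) = -3 -> matches
step 2: x = 8 + (9) = 17, y = -3 + (0) = -3 -> same as recorded
step 3: x = 17 + (-9) = 8, y = -3 + (6) = 3 -> in agreement
step 4: x = 8 + (-5) = 3, y = 3 + (-2) = 1 -> matches
step 5: x = 3 + (3) = 6, y = 1 + (5) = 6 -> same as recorded
step 6: x = 6 + (1) = 7, y = 6 + (8) = 14 -> confirmed correct
step 7: x = 7 + (8) = 15, y = 14 + (9) = 23 -> exactly as logged
step 8: x = 15 + (6) = 21, y = 23 + (-2) = 21 -> checks out
step 9: x = 21 + (6) = 27, y = 21 + (2) = 23 -> matches
step 10: x = 27 + (-1) = 26, y = 23 + (0) = 23 -> checks out
step 11: x = 26 + (3) = 29, y = 23 + (8) = 31 -> matches
The recomputation confirms every line.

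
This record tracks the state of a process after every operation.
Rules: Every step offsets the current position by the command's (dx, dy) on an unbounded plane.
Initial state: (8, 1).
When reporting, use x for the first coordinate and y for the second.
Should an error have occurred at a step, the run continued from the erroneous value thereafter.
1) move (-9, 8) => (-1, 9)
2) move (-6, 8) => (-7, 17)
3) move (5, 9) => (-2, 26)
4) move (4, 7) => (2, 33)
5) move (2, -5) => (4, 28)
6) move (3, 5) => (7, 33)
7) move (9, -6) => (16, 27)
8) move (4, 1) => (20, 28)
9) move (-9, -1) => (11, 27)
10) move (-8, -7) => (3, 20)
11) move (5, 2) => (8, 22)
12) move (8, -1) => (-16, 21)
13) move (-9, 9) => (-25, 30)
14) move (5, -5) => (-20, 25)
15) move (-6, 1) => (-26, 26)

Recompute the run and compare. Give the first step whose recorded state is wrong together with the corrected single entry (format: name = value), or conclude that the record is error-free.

Recomputing the run from the initial state:
step 1: x = -1, y = 9
step 2: x = -7, y = 17
step 3: x = -2, y = 26
step 4: x = 2, y = 33
step 5: x = 4, y = 28
step 6: x = 7, y = 33
step 7: x = 16, y = 27
step 8: x = 20, y = 28
step 9: x = 11, y = 27
step 10: x = 3, y = 20
step 11: x = 8, y = 22
step 12: x = 16, y = 21
step 13: x = 7, y = 30
step 14: x = 12, y = 25
step 15: x = 6, y = 26
The first disagreement with the record is at step 12, where the value should be x = 16.

step 12, x = 16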